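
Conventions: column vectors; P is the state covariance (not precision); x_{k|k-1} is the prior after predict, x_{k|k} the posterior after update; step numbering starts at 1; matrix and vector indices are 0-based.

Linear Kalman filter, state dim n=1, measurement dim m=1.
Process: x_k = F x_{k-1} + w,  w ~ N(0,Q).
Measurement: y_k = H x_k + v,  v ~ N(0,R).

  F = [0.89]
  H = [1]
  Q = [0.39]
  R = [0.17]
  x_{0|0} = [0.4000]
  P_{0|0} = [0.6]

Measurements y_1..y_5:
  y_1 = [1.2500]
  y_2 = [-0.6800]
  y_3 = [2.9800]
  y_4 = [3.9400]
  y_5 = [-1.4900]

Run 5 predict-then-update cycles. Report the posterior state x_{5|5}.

step 1: x^-=[0.3560]  P^-=[0.8653]  S=[1.0353]  K=[0.8358]  nu=[0.8940]  x^+=[1.1032]  P^+=[0.1421]
step 2: x^-=[0.9818]  P^-=[0.5025]  S=[0.6725]  K=[0.7472]  nu=[-1.6618]  x^+=[-0.2599]  P^+=[0.1270]
step 3: x^-=[-0.2313]  P^-=[0.4906]  S=[0.6606]  K=[0.7427]  nu=[3.2113]  x^+=[2.1536]  P^+=[0.1263]
step 4: x^-=[1.9167]  P^-=[0.4900]  S=[0.6600]  K=[0.7424]  nu=[2.0233]  x^+=[3.4189]  P^+=[0.1262]
step 5: x^-=[3.0428]  P^-=[0.4900]  S=[0.6600]  K=[0.7424]  nu=[-4.5328]  x^+=[-0.3224]  P^+=[0.1262]

x_post = [-0.3224]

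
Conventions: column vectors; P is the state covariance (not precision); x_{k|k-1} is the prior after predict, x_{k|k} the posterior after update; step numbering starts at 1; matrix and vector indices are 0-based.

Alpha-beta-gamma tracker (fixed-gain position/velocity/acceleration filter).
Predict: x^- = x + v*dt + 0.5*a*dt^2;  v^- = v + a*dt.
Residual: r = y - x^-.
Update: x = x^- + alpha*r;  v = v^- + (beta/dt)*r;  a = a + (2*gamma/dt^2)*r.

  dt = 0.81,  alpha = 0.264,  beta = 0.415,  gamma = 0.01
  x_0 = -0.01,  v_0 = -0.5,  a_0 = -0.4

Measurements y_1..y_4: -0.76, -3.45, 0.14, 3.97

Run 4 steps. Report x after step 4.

step 1: x_pred=-0.5462  r=-0.2138  x^+=-0.6027  v^+=-0.9335  a^+=-0.4065
step 2: x_pred=-1.4922  r=-1.9578  x^+=-2.0090  v^+=-2.2659  a^+=-0.4662
step 3: x_pred=-3.9973  r=4.1373  x^+=-2.9051  v^+=-0.5238  a^+=-0.3401
step 4: x_pred=-3.4409  r=7.4109  x^+=-1.4844  v^+=2.9977  a^+=-0.1142

x_post = -1.4844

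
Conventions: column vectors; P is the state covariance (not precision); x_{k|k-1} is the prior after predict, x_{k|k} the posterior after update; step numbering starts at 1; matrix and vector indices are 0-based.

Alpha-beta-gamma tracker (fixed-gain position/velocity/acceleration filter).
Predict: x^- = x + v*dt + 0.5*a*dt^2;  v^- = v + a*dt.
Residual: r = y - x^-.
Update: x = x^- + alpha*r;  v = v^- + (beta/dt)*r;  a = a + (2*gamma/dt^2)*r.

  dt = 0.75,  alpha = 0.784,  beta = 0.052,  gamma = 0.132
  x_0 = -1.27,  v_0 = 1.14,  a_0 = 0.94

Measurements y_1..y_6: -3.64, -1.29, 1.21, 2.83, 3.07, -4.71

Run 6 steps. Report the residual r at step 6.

resid = -9.7108

step 1: x_pred=-0.1506  r=-3.4894  x^+=-2.8863  v^+=1.6031  a^+=-0.6977
step 2: x_pred=-1.8802  r=0.5902  x^+=-1.4175  v^+=1.1207  a^+=-0.4207
step 3: x_pred=-0.6953  r=1.9053  x^+=0.7985  v^+=0.9373  a^+=0.4735
step 4: x_pred=1.6346  r=1.1954  x^+=2.5718  v^+=1.3753  a^+=1.0345
step 5: x_pred=3.8943  r=-0.8243  x^+=3.2480  v^+=2.0941  a^+=0.6477
step 6: x_pred=5.0008  r=-9.7108  x^+=-2.6125  v^+=1.9066  a^+=-3.9099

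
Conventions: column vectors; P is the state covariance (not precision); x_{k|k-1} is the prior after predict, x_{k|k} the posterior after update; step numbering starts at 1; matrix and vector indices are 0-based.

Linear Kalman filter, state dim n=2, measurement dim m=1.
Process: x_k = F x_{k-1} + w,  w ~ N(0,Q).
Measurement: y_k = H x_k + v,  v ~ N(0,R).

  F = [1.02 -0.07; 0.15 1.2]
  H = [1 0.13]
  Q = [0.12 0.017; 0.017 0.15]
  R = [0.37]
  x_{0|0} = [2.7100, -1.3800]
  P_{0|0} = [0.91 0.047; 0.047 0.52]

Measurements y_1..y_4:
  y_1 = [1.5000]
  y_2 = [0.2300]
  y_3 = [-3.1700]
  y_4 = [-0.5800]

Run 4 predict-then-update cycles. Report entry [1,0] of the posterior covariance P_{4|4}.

step 1: x^-=[2.8608, -1.2495]  P^-=[1.0626 0.1696; 0.1696 0.9362]  S=[1.4925]  K=[0.7267; 0.1952]  nu=[-1.1984]  x^+=[1.9899, -1.4834]  P^+=[0.2744 -0.0421; -0.0421 0.8793]
step 2: x^-=[2.1336, -1.4816]  P^-=[0.4158 -0.0660; -0.0660 1.4073]  S=[0.7924]  K=[0.5139; 0.1476]  nu=[-1.7109]  x^+=[1.2543, -1.7341]  P^+=[0.2065 -0.1261; -0.1261 1.3900]
step 3: x^-=[1.4008, -1.8928]  P^-=[0.3597 -0.2212; -0.2212 2.1109]  S=[0.7079]  K=[0.4675; 0.0752]  nu=[-4.3248]  x^+=[-0.6211, -2.2181]  P^+=[0.2050 -0.2461; -0.2461 2.1069]
step 4: x^-=[-0.4782, -2.7549]  P^-=[0.3787 -0.4272; -0.4272 3.0999]  S=[0.6900]  K=[0.4683; -0.0351]  nu=[0.2564]  x^+=[-0.3582, -2.7639]  P^+=[0.2274 -0.4159; -0.4159 3.0991]

P_post[1,0] = -0.4159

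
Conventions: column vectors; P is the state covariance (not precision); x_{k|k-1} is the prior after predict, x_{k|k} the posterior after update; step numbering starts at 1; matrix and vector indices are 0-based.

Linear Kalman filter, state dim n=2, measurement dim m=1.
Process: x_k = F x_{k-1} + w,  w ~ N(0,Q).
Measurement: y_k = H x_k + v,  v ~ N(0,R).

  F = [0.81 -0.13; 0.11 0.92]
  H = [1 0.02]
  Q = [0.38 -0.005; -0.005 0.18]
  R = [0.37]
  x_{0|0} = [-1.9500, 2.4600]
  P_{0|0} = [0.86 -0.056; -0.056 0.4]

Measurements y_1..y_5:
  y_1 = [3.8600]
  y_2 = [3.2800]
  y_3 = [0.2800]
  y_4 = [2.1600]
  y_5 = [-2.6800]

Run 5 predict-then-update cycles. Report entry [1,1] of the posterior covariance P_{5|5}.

step 1: x^-=[-1.8993, 2.0487]  P^-=[0.9628 -0.0171; -0.0171 0.5176]  S=[1.3323]  K=[0.7224; -0.0051]  nu=[5.7183]  x^+=[2.2316, 2.0195]  P^+=[0.2675 -0.0122; -0.0122 0.5176]
step 2: x^-=[1.5450, 2.1035]  P^-=[0.5669 -0.0520; -0.0520 0.6189]  S=[0.9350]  K=[0.6051; -0.0424]  nu=[1.6929]  x^+=[2.5695, 2.0317]  P^+=[0.2245 -0.0280; -0.0280 0.6172]
step 3: x^-=[1.8171, 2.1518]  P^-=[0.5436 -0.0793; -0.0793 0.6994]  S=[0.9107]  K=[0.5952; -0.0717]  nu=[-1.5802]  x^+=[0.8767, 2.2651]  P^+=[0.2210 -0.0404; -0.0404 0.6947]
step 4: x^-=[0.4157, 2.1803]  P^-=[0.5453 -0.0979; -0.0979 0.7625]  S=[0.9117]  K=[0.5960; -0.0907]  nu=[1.7007]  x^+=[1.4292, 2.0261]  P^+=[0.2215 -0.0487; -0.0487 0.7550]
step 5: x^-=[0.8943, 2.0212]  P^-=[0.5483 -0.1111; -0.1111 0.8119]  S=[0.9142]  K=[0.5974; -0.1038]  nu=[-3.6147]  x^+=[-1.2650, 2.3964]  P^+=[0.2221 -0.0544; -0.0544 0.8020]

P_post[1,1] = 0.8020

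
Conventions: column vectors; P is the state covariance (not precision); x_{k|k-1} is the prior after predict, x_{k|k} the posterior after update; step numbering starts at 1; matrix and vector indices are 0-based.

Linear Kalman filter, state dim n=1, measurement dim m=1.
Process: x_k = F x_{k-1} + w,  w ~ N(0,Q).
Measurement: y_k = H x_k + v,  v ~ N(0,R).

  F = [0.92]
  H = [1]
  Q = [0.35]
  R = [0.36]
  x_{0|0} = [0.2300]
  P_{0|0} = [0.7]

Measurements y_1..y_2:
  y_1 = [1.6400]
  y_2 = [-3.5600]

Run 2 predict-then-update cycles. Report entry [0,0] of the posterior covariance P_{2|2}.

step 1: x^-=[0.2116]  P^-=[0.9425]  S=[1.3025]  K=[0.7236]  nu=[1.4284]  x^+=[1.2452]  P^+=[0.2605]
step 2: x^-=[1.1456]  P^-=[0.5705]  S=[0.9305]  K=[0.6131]  nu=[-4.7056]  x^+=[-1.7394]  P^+=[0.2207]

P_post[0,0] = 0.2207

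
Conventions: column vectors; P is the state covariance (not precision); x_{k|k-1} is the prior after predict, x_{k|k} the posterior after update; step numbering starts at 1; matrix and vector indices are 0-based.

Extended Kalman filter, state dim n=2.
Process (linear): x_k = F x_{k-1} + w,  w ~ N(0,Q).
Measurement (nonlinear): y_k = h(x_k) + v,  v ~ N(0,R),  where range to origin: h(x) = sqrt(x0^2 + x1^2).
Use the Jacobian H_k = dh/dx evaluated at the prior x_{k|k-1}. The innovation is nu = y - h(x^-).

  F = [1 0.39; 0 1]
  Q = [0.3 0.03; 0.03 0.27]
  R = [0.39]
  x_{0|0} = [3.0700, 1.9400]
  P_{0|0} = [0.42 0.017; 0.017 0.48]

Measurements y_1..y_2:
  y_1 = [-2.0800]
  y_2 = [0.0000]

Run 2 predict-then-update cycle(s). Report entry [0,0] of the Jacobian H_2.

H_jac[0,0] = -0.3625

step 1: x^-=[3.8266, 1.9400]  P^-=[0.8063 0.2342; 0.2342 0.7500]  H_jac=[0.8919 0.4522]  S=[1.3737]  K=[0.6006; 0.3989]  nu=[-6.3703]  x^+=[0.0006, -0.6014]  P^+=[0.3108 -0.0949; -0.0949 0.5314]
step 2: x^-=[-0.2340, -0.6014]  P^-=[0.6175 0.1423; 0.1423 0.8014]  H_jac=[-0.3625 -0.9320]  S=[1.2633]  K=[-0.2822; -0.6320]  nu=[-0.6453]  x^+=[-0.0519, -0.1936]  P^+=[0.5169 -0.0830; -0.0830 0.2968]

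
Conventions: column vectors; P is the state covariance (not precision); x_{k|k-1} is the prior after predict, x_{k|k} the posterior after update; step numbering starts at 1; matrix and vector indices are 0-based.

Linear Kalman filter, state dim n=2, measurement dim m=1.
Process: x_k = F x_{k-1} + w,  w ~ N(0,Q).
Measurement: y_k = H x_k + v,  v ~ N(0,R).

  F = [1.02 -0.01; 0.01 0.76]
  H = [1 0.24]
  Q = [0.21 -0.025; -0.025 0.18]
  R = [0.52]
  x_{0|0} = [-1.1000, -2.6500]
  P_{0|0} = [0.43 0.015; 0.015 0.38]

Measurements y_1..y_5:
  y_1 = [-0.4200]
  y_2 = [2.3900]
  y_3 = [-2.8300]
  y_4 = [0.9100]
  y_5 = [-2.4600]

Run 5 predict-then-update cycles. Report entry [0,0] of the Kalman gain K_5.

step 1: x^-=[-1.0955, -2.0250]  P^-=[0.6571 -0.0119; -0.0119 0.3998]  S=[1.1944]  K=[0.5478; 0.0704]  nu=[1.1615]  x^+=[-0.4593, -1.9433]  P^+=[0.2987 -0.0579; -0.0579 0.3938]
step 2: x^-=[-0.4490, -1.4815]  P^-=[0.5220 -0.0698; -0.0698 0.4066]  S=[1.0319]  K=[0.4896; 0.0269]  nu=[3.1946]  x^+=[1.1151, -1.3956]  P^+=[0.2746 -0.0834; -0.0834 0.4059]
step 3: x^-=[1.1514, -1.0495]  P^-=[0.4975 -0.0899; -0.0899 0.4132]  S=[0.9981]  K=[0.4768; 0.0092]  nu=[-3.7295]  x^+=[-0.6268, -1.0839]  P^+=[0.2706 -0.0943; -0.0943 0.4131]
step 4: x^-=[-0.6285, -0.8300]  P^-=[0.4935 -0.0985; -0.0985 0.4172]  S=[0.9902]  K=[0.4745; 0.0016]  nu=[1.7377]  x^+=[0.1960, -0.8272]  P^+=[0.2706 -0.0993; -0.0993 0.4172]
step 5: x^-=[0.2082, -0.6267]  P^-=[0.4935 -0.1024; -0.1024 0.4195]  S=[0.9886]  K=[0.4744; -0.0017]  nu=[-2.5178]  x^+=[-0.9862, -0.6224]  P^+=[0.2711 -0.1016; -0.1016 0.4195]

K[0,0] = 0.4744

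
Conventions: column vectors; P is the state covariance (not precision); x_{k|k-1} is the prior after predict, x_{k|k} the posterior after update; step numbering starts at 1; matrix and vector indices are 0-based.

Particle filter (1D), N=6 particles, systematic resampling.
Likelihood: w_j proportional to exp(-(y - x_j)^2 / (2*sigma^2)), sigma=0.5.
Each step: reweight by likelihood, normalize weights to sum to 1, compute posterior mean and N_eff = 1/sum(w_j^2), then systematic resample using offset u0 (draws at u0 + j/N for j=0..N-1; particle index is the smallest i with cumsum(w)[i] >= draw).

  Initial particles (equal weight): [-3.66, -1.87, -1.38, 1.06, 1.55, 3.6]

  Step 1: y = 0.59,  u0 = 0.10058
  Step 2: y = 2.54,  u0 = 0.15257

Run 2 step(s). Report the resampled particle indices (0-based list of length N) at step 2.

step 1: w=[0.0000, 0.0000, 0.0005, 0.8020, 0.1975, 0.0000]  mean=1.1555  Neff=1.4659  idx=[3, 3, 3, 3, 3, 4]
step 2: w=[0.0615, 0.0615, 0.0615, 0.0615, 0.0615, 0.6924]  mean=1.3993  Neff=2.0069  idx=[2, 5, 5, 5, 5, 5]

resampled_idx = [2, 5, 5, 5, 5, 5]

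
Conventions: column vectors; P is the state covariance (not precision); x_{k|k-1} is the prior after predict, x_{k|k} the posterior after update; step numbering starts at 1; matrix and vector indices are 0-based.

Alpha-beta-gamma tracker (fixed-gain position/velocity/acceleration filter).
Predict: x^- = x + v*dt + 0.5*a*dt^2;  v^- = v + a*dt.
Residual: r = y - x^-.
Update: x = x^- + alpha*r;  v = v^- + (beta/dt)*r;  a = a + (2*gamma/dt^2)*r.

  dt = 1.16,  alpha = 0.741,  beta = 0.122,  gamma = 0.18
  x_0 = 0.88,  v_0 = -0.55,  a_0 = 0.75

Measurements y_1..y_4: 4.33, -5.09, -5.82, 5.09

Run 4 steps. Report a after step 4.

a_post = 0.7666

step 1: x_pred=0.7466  r=3.5834  x^+=3.4019  v^+=0.6969  a^+=1.7087
step 2: x_pred=5.3599  r=-10.4499  x^+=-2.3835  v^+=1.5799  a^+=-1.0871
step 3: x_pred=-1.2821  r=-4.5379  x^+=-4.6447  v^+=-0.1583  a^+=-2.3011
step 4: x_pred=-6.3765  r=11.4665  x^+=2.1202  v^+=-1.6216  a^+=0.7666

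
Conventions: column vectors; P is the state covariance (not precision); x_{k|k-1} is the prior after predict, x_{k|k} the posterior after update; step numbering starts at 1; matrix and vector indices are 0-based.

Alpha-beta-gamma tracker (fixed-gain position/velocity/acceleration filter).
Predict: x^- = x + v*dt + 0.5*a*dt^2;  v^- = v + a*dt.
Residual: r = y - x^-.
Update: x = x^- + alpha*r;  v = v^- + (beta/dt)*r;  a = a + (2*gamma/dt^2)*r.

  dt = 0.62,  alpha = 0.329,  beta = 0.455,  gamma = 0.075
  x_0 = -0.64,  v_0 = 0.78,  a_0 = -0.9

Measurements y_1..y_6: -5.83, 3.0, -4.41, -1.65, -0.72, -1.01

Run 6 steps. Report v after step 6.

step 1: x_pred=-0.3294  r=-5.5006  x^+=-2.1391  v^+=-3.8147  a^+=-3.0464
step 2: x_pred=-5.0898  r=8.0898  x^+=-2.4282  v^+=0.2333  a^+=0.1103
step 3: x_pred=-2.2624  r=-2.1476  x^+=-2.9689  v^+=-1.2744  a^+=-0.7277
step 4: x_pred=-3.8989  r=2.2489  x^+=-3.1590  v^+=-0.0751  a^+=0.1499
step 5: x_pred=-3.1768  r=2.4568  x^+=-2.3685  v^+=1.8208  a^+=1.1086
step 6: x_pred=-1.0266  r=0.0166  x^+=-1.0211  v^+=2.5202  a^+=1.1150

v_post = 2.5202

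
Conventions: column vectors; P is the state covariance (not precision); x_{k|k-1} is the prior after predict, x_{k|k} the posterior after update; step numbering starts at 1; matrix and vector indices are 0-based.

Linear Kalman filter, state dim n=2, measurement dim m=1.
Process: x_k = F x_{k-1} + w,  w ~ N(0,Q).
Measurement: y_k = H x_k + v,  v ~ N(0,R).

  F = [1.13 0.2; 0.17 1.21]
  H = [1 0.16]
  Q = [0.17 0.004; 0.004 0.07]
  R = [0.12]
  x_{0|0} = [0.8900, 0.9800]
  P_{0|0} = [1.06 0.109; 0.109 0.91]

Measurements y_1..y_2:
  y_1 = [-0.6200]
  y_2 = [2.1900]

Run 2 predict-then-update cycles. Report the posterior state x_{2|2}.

step 1: x^-=[1.2017, 1.3371]  P^-=[1.6092 0.5806; 0.5806 1.4778]  S=[1.9528]  K=[0.8716; 0.4184]  nu=[-2.0356]  x^+=[-0.5726, 0.4854]  P^+=[0.1256 -0.1315; -0.1315 1.1360]
step 2: x^-=[-0.5499, 0.4900]  P^-=[0.3164 0.1187; 0.1187 1.6827]  S=[0.5175]  K=[0.6482; 0.7497]  nu=[2.6615]  x^+=[1.1752, 2.4853]  P^+=[0.0990 -0.1327; -0.1327 1.3919]

x_post = [1.1752, 2.4853]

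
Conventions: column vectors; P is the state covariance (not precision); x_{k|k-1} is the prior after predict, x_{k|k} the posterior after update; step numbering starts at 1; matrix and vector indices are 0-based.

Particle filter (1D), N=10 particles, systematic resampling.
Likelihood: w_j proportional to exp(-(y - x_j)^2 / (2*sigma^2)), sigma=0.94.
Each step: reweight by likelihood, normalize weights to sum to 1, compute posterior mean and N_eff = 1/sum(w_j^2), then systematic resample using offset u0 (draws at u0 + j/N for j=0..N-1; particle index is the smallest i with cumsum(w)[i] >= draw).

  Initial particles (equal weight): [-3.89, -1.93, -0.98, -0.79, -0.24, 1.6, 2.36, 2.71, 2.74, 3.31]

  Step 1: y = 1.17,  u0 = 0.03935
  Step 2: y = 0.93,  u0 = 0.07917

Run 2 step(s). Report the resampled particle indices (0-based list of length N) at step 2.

step 1: w=[0.0000, 0.0018, 0.0299, 0.0464, 0.1325, 0.3677, 0.1832, 0.1067, 0.1012, 0.0306]  mean=1.5872  Neff=4.7180  idx=[3, 4, 5, 5, 5, 5, 6, 6, 7, 8]
step 2: w=[0.0399, 0.0980, 0.1649, 0.1649, 0.1649, 0.1649, 0.0668, 0.0668, 0.0354, 0.0333]  mean=1.5033  Neff=7.6158  idx=[1, 2, 2, 3, 4, 4, 5, 5, 7, 9]

resampled_idx = [1, 2, 2, 3, 4, 4, 5, 5, 7, 9]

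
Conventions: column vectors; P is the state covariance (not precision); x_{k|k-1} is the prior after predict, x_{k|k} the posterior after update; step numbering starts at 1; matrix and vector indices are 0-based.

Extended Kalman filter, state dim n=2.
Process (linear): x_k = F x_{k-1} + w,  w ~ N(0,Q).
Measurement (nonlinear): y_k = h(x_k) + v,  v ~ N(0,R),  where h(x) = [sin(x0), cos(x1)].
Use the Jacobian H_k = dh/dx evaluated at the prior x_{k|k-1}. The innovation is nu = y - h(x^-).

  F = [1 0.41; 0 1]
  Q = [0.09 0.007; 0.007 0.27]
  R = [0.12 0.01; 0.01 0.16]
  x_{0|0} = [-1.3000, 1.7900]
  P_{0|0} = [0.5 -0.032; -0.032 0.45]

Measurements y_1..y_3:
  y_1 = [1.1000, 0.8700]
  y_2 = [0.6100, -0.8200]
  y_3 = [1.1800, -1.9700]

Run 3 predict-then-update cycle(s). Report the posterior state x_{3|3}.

step 1: x^-=[-0.5661, 1.7900]  P^-=[0.6394 0.1595; 0.1595 0.7200]  H_jac=[0.8440 0.0000; 0.0000 -0.9761]  S=[0.5755 -0.1214; -0.1214 0.8460]  K=[0.9270 -0.0510; 0.0605 -0.8221]  nu=[1.6363, 1.0875]  x^+=[0.8953, 0.9951]  P^+=[0.1312 -0.0011; -0.0011 0.1341]
step 2: x^-=[1.3033, 0.9951]  P^-=[0.2428 0.0609; 0.0609 0.4041]  H_jac=[0.2643 0.0000; 0.0000 -0.8388]  S=[0.1370 -0.0035; -0.0035 0.4443]  K=[0.4657 -0.1112; 0.0980 -0.7621]  nu=[-0.3544, -1.3644]  x^+=[1.2900, 2.0002]  P^+=[0.2072 0.0157; 0.0157 0.1442]
step 3: x^-=[2.1101, 2.0002]  P^-=[0.3343 0.0818; 0.0818 0.4142]  H_jac=[-0.5135 0.0000; 0.0000 -0.9092]  S=[0.2082 0.0482; 0.0482 0.5024]  K=[-0.8085 -0.0705; -0.0289 -0.7468]  nu=[0.3219, -1.5537]  x^+=[1.9593, 3.1512]  P^+=[0.1903 0.0213; 0.0213 0.1317]

x_post = [1.9593, 3.1512]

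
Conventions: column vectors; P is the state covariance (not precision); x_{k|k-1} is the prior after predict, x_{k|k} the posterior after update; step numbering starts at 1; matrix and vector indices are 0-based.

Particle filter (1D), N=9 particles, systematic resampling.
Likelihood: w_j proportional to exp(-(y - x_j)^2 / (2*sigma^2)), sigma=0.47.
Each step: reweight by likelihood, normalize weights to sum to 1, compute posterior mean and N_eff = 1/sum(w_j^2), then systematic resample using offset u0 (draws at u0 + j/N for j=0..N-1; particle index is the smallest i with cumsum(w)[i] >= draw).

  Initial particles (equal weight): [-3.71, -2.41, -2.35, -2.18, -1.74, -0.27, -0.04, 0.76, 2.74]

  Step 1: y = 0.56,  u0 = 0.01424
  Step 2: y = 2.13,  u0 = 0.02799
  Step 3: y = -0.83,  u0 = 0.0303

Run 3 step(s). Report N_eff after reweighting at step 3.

step 1: w=[0.0000, 0.0000, 0.0000, 0.0000, 0.0000, 0.1342, 0.2826, 0.5831, 0.0000]  mean=0.3957  Neff=2.2835  idx=[5, 5, 6, 6, 7, 7, 7, 7, 7]
step 2: w=[0.0000, 0.0000, 0.0003, 0.0003, 0.1999, 0.1999, 0.1999, 0.1999, 0.1999]  mean=0.7594  Neff=5.0072  idx=[4, 4, 5, 5, 6, 6, 7, 8, 8]
step 3: w=[0.1111, 0.1111, 0.1111, 0.1111, 0.1111, 0.1111, 0.1111, 0.1111, 0.1111]  mean=0.7600  Neff=9.0000  idx=[0, 1, 2, 3, 4, 5, 6, 7, 8]

N_eff = 9.0000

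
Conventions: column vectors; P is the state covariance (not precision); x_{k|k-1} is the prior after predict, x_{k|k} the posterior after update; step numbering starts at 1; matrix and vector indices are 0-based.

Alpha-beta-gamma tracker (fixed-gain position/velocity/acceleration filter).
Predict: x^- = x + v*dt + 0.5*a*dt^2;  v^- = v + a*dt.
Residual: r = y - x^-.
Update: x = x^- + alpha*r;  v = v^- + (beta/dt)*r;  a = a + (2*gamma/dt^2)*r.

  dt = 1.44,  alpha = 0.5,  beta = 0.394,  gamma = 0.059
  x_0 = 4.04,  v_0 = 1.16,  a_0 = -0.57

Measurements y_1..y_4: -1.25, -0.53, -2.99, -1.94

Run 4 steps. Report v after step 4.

step 1: x_pred=5.1194  r=-6.3694  x^+=1.9347  v^+=-1.4035  a^+=-0.9325
step 2: x_pred=-1.0532  r=0.5232  x^+=-0.7916  v^+=-2.6031  a^+=-0.9027
step 3: x_pred=-5.4760  r=2.4860  x^+=-4.2330  v^+=-3.2228  a^+=-0.7612
step 4: x_pred=-9.6631  r=7.7231  x^+=-5.8015  v^+=-2.2058  a^+=-0.3217

v_post = -2.2058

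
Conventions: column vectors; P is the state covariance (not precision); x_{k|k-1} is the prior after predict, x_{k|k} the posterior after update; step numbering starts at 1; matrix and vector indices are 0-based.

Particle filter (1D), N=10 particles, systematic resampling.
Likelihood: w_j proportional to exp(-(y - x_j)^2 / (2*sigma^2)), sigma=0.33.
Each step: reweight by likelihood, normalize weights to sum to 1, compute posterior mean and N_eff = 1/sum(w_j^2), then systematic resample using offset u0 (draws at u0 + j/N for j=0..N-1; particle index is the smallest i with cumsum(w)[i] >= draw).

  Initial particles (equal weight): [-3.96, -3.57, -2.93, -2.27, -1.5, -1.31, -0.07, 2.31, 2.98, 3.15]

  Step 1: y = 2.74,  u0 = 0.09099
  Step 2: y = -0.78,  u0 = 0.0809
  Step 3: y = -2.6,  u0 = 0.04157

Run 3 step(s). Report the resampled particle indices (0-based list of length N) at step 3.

resampled_idx = [0, 1, 2, 3, 4, 5, 6, 7, 8, 9]

step 1: w=[0.0000, 0.0000, 0.0000, 0.0000, 0.0000, 0.0000, 0.0000, 0.2581, 0.4631, 0.2788]  mean=2.8545  Neff=2.7871  idx=[7, 7, 8, 8, 8, 8, 8, 9, 9, 9]
step 2: w=[0.5000, 0.5000, 0.0000, 0.0000, 0.0000, 0.0000, 0.0000, 0.0000, 0.0000, 0.0000]  mean=2.3100  Neff=2.0000  idx=[0, 0, 0, 0, 0, 1, 1, 1, 1, 1]
step 3: w=[0.1000, 0.1000, 0.1000, 0.1000, 0.1000, 0.1000, 0.1000, 0.1000, 0.1000, 0.1000]  mean=2.3100  Neff=10.0000  idx=[0, 1, 2, 3, 4, 5, 6, 7, 8, 9]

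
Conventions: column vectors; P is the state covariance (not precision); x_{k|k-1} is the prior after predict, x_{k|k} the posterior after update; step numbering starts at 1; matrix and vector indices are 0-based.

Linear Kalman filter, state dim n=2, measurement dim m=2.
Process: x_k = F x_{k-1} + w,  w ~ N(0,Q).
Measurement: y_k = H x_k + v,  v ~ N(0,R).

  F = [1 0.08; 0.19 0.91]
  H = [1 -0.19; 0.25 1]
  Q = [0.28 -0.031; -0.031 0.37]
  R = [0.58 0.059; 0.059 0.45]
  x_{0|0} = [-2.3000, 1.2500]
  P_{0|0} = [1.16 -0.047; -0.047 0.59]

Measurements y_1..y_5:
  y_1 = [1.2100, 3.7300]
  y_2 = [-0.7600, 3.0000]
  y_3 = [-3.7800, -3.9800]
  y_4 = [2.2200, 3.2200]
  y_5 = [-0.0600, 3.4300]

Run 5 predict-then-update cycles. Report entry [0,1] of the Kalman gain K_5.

step 1: x^-=[-2.2000, 0.7005]  P^-=[1.4363 0.1889; 0.1889 0.8842]  S=[1.9764 0.4300; 0.4300 1.5184]  K=[0.6714 0.1707; -0.1310 0.6505]  nu=[3.5431, 3.5795]  x^+=[0.7900, 2.5650]  P^+=[0.4025 0.0158; 0.0158 0.2810]
step 2: x^-=[0.9952, 2.4842]  P^-=[0.6868 0.0806; 0.0806 0.6227]  S=[1.2587 0.1891; 0.1891 1.1559]  K=[0.5133 0.1343; -0.1164 0.5752]  nu=[-1.2832, 0.2670]  x^+=[0.3723, 2.7872]  P^+=[0.3082 0.0136; 0.0136 0.2486]
step 3: x^-=[0.5953, 2.6071]  P^-=[0.5920 0.0583; 0.0583 0.5917]  S=[1.1712 0.1501; 0.1501 1.1078]  K=[0.4805 0.1211; -0.1184 0.5633]  nu=[-3.8800, -6.7359]  x^+=[-2.0847, -0.7277]  P^+=[0.2879 0.0109; 0.0109 0.2438]
step 4: x^-=[-2.1430, -1.0583]  P^-=[0.5712 0.0515; 0.0515 0.5860]  S=[1.1528 0.1395; 0.1395 1.0975]  K=[0.4729 0.1169; -0.1198 0.5609]  nu=[4.1619, 4.8141]  x^+=[0.3879, 1.1435]  P^+=[0.2830 0.0098; 0.0098 0.2429]
step 5: x^-=[0.4794, 1.1143]  P^-=[0.5661 0.0495; 0.0495 0.5847]  S=[1.1484 0.1366; 0.1366 1.0949]  K=[0.4710 0.1157; -0.1203 0.5604]  nu=[-0.3277, 2.1959]  x^+=[0.5792, 2.3842]  P^+=[0.2818 0.0094; 0.0094 0.2427]

K[0,1] = 0.1157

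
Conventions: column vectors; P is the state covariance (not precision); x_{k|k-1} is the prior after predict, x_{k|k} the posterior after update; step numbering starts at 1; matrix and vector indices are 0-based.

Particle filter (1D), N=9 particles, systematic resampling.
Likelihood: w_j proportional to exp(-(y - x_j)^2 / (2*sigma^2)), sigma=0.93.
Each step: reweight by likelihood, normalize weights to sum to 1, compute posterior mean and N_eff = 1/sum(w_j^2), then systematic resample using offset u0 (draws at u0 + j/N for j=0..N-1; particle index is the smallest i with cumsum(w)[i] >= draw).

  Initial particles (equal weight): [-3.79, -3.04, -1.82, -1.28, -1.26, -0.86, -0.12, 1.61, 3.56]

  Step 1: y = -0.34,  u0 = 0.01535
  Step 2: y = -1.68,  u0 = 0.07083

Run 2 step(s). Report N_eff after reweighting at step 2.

N_eff = 7.8565

step 1: w=[0.0003, 0.0043, 0.0817, 0.1739, 0.1777, 0.2479, 0.2819, 0.0322, 0.0000]  mean=-0.8045  Neff=4.7505  idx=[2, 3, 3, 4, 5, 5, 5, 6, 6]
step 2: w=[0.1585, 0.1461, 0.1461, 0.1448, 0.1087, 0.1087, 0.1087, 0.0393, 0.0393]  mean=-1.1347  Neff=7.8565  idx=[0, 1, 1, 2, 3, 4, 5, 6, 7]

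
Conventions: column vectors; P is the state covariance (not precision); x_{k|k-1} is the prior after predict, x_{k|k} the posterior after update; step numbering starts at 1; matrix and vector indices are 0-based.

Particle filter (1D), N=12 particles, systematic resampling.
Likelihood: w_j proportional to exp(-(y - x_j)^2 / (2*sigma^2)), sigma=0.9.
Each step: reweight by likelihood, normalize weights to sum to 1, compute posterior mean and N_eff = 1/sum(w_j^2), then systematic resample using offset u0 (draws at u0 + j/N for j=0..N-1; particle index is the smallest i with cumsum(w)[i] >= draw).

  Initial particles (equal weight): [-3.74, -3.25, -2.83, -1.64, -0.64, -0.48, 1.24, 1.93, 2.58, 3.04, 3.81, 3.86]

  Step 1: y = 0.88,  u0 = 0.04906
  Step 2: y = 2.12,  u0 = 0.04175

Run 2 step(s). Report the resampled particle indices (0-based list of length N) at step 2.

resampled_idx = [3, 4, 5, 6, 7, 8, 8, 9, 9, 10, 11, 11]

step 1: w=[0.0000, 0.0000, 0.0001, 0.0088, 0.1071, 0.1424, 0.4117, 0.2258, 0.0749, 0.0250, 0.0022, 0.0019]  mean=1.0796  Neff=3.8677  idx=[4, 5, 5, 6, 6, 6, 6, 6, 7, 7, 7, 8]
step 2: w=[0.0013, 0.0022, 0.0022, 0.0892, 0.0892, 0.0892, 0.0892, 0.0892, 0.1407, 0.1407, 0.1407, 0.1262]  mean=1.6903  Neff=8.6879  idx=[3, 4, 5, 6, 7, 8, 8, 9, 9, 10, 11, 11]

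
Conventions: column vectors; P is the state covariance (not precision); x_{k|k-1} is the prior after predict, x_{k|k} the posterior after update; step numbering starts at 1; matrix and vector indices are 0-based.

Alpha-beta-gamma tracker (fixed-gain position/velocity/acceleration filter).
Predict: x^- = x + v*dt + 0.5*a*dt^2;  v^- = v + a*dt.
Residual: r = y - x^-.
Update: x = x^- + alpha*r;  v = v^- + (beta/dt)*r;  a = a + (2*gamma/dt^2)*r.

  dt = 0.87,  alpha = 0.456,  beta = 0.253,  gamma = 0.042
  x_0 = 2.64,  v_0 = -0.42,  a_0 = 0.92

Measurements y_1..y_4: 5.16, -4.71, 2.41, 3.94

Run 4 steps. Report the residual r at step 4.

step 1: x_pred=2.6228  r=2.5372  x^+=3.7797  v^+=1.1182  a^+=1.2016
step 2: x_pred=5.2074  r=-9.9174  x^+=0.6850  v^+=-0.7204  a^+=0.1010
step 3: x_pred=0.0965  r=2.3135  x^+=1.1515  v^+=0.0402  a^+=0.3577
step 4: x_pred=1.3218  r=2.6182  x^+=2.5157  v^+=1.1128  a^+=0.6483

resid = 2.6182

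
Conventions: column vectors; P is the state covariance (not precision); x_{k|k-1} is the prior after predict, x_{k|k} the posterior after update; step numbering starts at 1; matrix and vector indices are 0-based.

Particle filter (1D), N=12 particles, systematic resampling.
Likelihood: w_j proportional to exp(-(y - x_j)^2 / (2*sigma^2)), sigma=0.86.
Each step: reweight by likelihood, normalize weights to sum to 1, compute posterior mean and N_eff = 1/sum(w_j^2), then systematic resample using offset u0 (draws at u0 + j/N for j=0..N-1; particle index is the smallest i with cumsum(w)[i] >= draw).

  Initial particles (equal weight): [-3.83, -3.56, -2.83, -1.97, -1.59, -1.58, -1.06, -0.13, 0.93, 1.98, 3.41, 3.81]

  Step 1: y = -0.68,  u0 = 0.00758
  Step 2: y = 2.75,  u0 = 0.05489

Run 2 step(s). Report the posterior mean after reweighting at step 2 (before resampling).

step 1: w=[0.0004, 0.0011, 0.0128, 0.0947, 0.1667, 0.1688, 0.2647, 0.2378, 0.0506, 0.0024, 0.0000, 0.0000]  mean=-1.0194  Neff=5.1389  idx=[2, 3, 4, 4, 5, 5, 6, 6, 6, 7, 7, 7]
step 2: w=[0.0000, 0.0000, 0.0003, 0.0003, 0.0003, 0.0003, 0.0049, 0.0049, 0.0049, 0.3281, 0.3281, 0.3281]  mean=-0.1453  Neff=3.0963  idx=[9, 9, 9, 9, 10, 10, 10, 10, 11, 11, 11, 11]

post_mean = -0.1453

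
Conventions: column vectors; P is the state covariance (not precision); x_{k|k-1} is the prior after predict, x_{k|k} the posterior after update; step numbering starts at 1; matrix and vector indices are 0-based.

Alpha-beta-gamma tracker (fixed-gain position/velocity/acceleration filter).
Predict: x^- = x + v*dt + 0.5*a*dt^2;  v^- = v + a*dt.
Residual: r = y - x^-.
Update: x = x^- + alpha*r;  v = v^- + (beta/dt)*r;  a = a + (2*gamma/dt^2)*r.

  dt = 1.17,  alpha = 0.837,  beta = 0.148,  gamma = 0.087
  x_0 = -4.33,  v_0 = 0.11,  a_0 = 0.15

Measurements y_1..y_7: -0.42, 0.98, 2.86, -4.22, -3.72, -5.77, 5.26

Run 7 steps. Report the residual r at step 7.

step 1: x_pred=-4.0986  r=3.6786  x^+=-1.0196  v^+=0.7508  a^+=0.6176
step 2: x_pred=0.2816  r=0.6984  x^+=0.8662  v^+=1.5618  a^+=0.7064
step 3: x_pred=3.1769  r=-0.3169  x^+=2.9117  v^+=2.3481  a^+=0.6661
step 4: x_pred=6.1149  r=-10.3349  x^+=-2.5354  v^+=1.8201  a^+=-0.6476
step 5: x_pred=-0.8491  r=-2.8709  x^+=-3.2520  v^+=0.6993  a^+=-1.0125
step 6: x_pred=-3.1268  r=-2.6432  x^+=-5.3392  v^+=-0.8196  a^+=-1.3485
step 7: x_pred=-7.2211  r=12.4811  x^+=3.2256  v^+=-0.8185  a^+=0.2380

resid = 12.4811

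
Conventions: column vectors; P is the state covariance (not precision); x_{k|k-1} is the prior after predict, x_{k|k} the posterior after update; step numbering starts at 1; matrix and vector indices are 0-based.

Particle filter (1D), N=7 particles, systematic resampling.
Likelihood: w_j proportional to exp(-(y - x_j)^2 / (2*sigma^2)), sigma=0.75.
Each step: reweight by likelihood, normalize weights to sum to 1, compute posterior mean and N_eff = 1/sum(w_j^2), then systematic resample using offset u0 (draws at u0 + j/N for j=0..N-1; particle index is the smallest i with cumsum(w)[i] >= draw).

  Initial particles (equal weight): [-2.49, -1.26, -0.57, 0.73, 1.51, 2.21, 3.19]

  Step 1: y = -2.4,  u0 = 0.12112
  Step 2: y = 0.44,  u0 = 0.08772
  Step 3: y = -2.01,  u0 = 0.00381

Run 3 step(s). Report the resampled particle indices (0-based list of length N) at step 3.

resampled_idx = [0, 0, 0, 1, 2, 4, 5]

step 1: w=[0.7306, 0.2318, 0.0375, 0.0001, 0.0000, 0.0000, 0.0000]  mean=-2.1325  Neff=1.6981  idx=[0, 0, 0, 0, 0, 1, 2]
step 2: w=[0.0010, 0.0010, 0.0010, 0.0010, 0.0010, 0.1587, 0.8363]  mean=-0.6891  Neff=1.3801  idx=[5, 6, 6, 6, 6, 6, 6]
step 3: w=[0.3897, 0.1017, 0.1017, 0.1017, 0.1017, 0.1017, 0.1017]  mean=-0.8389  Neff=4.6741  idx=[0, 0, 0, 1, 2, 4, 5]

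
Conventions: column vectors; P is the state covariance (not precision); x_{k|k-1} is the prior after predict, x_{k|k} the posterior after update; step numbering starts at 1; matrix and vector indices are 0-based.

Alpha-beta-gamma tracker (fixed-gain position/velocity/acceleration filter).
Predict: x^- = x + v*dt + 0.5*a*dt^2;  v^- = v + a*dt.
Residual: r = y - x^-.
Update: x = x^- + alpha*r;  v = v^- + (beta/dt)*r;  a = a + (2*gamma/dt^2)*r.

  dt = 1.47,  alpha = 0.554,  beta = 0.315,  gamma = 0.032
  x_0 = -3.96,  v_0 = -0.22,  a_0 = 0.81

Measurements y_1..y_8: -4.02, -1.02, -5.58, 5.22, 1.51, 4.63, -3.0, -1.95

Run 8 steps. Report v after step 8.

v_post = -1.1823

step 1: x_pred=-3.4082  r=-0.6118  x^+=-3.7472  v^+=0.8396  a^+=0.7919
step 2: x_pred=-1.6573  r=0.6373  x^+=-1.3043  v^+=2.1402  a^+=0.8108
step 3: x_pred=2.7179  r=-8.2979  x^+=-1.8791  v^+=1.5539  a^+=0.5650
step 4: x_pred=1.0156  r=4.2044  x^+=3.3448  v^+=3.2854  a^+=0.6895
step 5: x_pred=8.9194  r=-7.4094  x^+=4.8146  v^+=2.7113  a^+=0.4701
step 6: x_pred=9.3081  r=-4.6781  x^+=6.7164  v^+=2.3999  a^+=0.3315
step 7: x_pred=10.6024  r=-13.6024  x^+=3.0667  v^+=-0.0276  a^+=-0.0713
step 8: x_pred=2.9490  r=-4.8990  x^+=0.2350  v^+=-1.1823  a^+=-0.2164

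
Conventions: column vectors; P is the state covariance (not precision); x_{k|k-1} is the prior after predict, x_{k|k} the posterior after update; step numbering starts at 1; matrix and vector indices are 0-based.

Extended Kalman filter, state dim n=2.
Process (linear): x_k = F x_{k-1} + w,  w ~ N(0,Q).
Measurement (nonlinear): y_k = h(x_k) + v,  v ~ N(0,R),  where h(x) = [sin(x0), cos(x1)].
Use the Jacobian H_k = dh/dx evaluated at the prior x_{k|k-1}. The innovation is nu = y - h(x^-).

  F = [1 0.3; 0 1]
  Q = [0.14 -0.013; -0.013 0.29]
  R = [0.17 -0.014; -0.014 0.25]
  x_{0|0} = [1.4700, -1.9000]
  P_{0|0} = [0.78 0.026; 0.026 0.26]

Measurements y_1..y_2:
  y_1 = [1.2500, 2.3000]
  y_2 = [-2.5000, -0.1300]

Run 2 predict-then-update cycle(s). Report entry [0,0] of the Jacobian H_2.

step 1: x^-=[0.9000, -1.9000]  P^-=[0.9590 0.0910; 0.0910 0.5500]  H_jac=[0.6216 0.0000; 0.0000 0.9463]  S=[0.5406 0.0395; 0.0395 0.7425]  K=[1.0986 0.0575; 0.0536 0.6981]  nu=[0.4667, 2.6233]  x^+=[1.5635, -0.0437]  P^+=[0.2992 -0.0011; -0.0011 0.1836]
step 2: x^-=[1.5504, -0.0437]  P^-=[0.4550 0.0410; 0.0410 0.4736]  H_jac=[0.0204 0.0000; 0.0000 0.0437]  S=[0.1702 -0.0140; -0.0140 0.2509]  K=[0.0554 0.0102; 0.0117 0.0831]  nu=[-3.4998, -1.1290]  x^+=[1.3450, -0.1786]  P^+=[0.4545 0.0408; 0.0408 0.4719]

H_jac[0,0] = 0.0204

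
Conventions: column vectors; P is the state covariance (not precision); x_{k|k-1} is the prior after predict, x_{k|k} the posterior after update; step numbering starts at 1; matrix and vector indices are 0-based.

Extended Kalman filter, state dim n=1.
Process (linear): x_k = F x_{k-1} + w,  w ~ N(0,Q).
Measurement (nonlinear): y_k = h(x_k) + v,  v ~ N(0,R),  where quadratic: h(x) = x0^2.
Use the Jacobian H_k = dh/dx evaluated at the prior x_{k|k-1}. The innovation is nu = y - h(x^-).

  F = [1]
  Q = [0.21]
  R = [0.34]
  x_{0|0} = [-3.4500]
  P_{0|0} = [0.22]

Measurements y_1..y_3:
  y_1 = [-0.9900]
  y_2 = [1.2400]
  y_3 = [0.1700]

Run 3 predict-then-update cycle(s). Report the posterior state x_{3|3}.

step 1: x^-=[-3.4500]  P^-=[0.4300]  H_jac=[-6.9000]  S=[20.8123]  K=[-0.1426]  nu=[-12.8925]  x^+=[-1.6120]  P^+=[0.0070]
step 2: x^-=[-1.6120]  P^-=[0.2170]  H_jac=[-3.2241]  S=[2.5959]  K=[-0.2695]  nu=[-1.3587]  x^+=[-1.2458]  P^+=[0.0284]
step 3: x^-=[-1.2458]  P^-=[0.2384]  H_jac=[-2.4916]  S=[1.8202]  K=[-0.3264]  nu=[-1.3821]  x^+=[-0.7947]  P^+=[0.0445]

x_post = [-0.7947]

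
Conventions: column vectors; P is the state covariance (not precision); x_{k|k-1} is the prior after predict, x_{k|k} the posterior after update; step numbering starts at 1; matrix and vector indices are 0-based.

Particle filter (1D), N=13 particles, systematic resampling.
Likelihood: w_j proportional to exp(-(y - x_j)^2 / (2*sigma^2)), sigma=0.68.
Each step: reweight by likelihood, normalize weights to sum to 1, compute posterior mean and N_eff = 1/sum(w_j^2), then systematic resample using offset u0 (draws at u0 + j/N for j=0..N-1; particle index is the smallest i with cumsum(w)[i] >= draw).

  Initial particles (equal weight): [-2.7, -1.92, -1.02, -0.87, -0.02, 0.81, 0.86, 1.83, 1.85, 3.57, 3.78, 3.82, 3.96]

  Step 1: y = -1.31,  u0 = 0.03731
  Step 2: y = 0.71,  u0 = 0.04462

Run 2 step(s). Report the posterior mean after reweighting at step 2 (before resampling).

step 1: w=[0.0459, 0.2480, 0.3387, 0.3009, 0.0613, 0.0029, 0.0023, 0.0000, 0.0000, 0.0000, 0.0000, 0.0000, 0.0000]  mean=-1.2043  Neff=3.6681  idx=[0, 1, 1, 1, 2, 2, 2, 2, 3, 3, 3, 3, 4]
step 2: w=[0.0000, 0.0006, 0.0006, 0.0006, 0.0397, 0.0397, 0.0397, 0.0397, 0.0679, 0.0679, 0.0679, 0.0679, 0.5677]  mean=-0.4131  Neff=2.8812  idx=[5, 7, 8, 9, 10, 11, 12, 12, 12, 12, 12, 12, 12]

post_mean = -0.4131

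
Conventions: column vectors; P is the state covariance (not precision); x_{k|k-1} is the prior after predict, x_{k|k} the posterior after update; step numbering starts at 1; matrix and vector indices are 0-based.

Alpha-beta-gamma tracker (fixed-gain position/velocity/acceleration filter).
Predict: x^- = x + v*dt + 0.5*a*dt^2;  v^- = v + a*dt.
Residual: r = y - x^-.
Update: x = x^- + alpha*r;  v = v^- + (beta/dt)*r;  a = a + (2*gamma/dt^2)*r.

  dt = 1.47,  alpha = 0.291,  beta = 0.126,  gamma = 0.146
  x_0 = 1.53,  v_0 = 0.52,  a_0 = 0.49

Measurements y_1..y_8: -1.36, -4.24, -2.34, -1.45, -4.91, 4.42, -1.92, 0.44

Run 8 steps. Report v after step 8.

step 1: x_pred=2.8238  r=-4.1838  x^+=1.6063  v^+=0.8817  a^+=-0.0754
step 2: x_pred=2.8210  r=-7.0610  x^+=0.7662  v^+=0.1657  a^+=-1.0295
step 3: x_pred=-0.1025  r=-2.2375  x^+=-0.7536  v^+=-1.5395  a^+=-1.3318
step 4: x_pred=-4.4556  r=3.0056  x^+=-3.5810  v^+=-3.2397  a^+=-0.9257
step 5: x_pred=-9.3434  r=4.4334  x^+=-8.0533  v^+=-4.2204  a^+=-0.3266
step 6: x_pred=-14.6102  r=19.0302  x^+=-9.0724  v^+=-3.0694  a^+=2.2449
step 7: x_pred=-11.1589  r=9.2389  x^+=-8.4704  v^+=1.0226  a^+=3.4934
step 8: x_pred=-3.1928  r=3.6328  x^+=-2.1357  v^+=6.4692  a^+=3.9843

v_post = 6.4692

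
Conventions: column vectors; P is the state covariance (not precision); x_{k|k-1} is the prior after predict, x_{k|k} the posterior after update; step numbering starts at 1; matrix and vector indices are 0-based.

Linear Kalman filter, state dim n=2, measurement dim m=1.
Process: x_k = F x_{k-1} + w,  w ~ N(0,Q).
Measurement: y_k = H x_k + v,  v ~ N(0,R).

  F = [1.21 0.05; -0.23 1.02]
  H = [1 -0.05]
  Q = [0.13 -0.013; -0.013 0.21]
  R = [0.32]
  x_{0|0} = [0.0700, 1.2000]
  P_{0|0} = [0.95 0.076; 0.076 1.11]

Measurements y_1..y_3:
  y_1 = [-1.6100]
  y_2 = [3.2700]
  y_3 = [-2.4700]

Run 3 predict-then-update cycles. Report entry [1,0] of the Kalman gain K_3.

step 1: x^-=[0.1447, 1.2079]  P^-=[1.5329 -0.1278; -0.1278 1.3794]  S=[1.8691]  K=[0.8235; -0.1053]  nu=[-1.6943]  x^+=[-1.2506, 1.3863]  P^+=[0.2652 0.0342; 0.0342 1.3587]
step 2: x^-=[-1.4439, 1.7017]  P^-=[0.5259 0.0243; 0.0243 1.6216]  S=[0.8475]  K=[0.6191; -0.0669]  nu=[4.7990]  x^+=[1.5270, 1.3804]  P^+=[0.2011 0.0595; 0.0595 1.6178]
step 3: x^-=[1.9167, 1.0568]  P^-=[0.4356 0.0863; 0.0863 1.8759]  S=[0.7517]  K=[0.5738; -0.0100]  nu=[-4.3339]  x^+=[-0.5701, 1.1003]  P^+=[0.1881 0.0906; 0.0906 1.8758]

K[1,0] = -0.0100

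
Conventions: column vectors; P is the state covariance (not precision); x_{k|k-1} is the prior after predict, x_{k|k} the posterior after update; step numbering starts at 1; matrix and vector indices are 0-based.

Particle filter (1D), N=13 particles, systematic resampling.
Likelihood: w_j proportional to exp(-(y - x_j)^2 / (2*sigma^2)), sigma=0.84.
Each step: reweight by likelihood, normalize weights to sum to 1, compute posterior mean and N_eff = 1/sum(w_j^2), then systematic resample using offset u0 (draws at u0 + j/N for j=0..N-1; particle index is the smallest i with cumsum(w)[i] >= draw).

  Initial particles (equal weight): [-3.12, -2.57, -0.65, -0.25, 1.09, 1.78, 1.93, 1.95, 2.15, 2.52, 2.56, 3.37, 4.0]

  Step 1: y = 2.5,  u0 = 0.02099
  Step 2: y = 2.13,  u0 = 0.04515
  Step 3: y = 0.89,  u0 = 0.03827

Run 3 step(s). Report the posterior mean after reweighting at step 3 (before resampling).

step 1: w=[0.0000, 0.0000, 0.0001, 0.0008, 0.0391, 0.1109, 0.1272, 0.1292, 0.1468, 0.1601, 0.1597, 0.0936, 0.0325]  mean=2.3105  Neff=7.7404  idx=[4, 5, 6, 6, 7, 7, 8, 9, 9, 9, 10, 10, 11]
step 2: w=[0.0420, 0.0829, 0.0879, 0.0879, 0.0883, 0.0883, 0.0904, 0.0811, 0.0811, 0.0811, 0.0793, 0.0793, 0.0304]  mean=2.1930  Neff=12.3324  idx=[1, 1, 2, 3, 4, 5, 6, 7, 8, 9, 10, 11, 11]
step 3: w=[0.1368, 0.1368, 0.1114, 0.1114, 0.1082, 0.1082, 0.0779, 0.0365, 0.0365, 0.0365, 0.0332, 0.0332, 0.0332]  mean=2.0378  Neff=10.0943  idx=[0, 0, 1, 1, 2, 3, 4, 4, 5, 6, 7, 9, 11]

post_mean = 2.0378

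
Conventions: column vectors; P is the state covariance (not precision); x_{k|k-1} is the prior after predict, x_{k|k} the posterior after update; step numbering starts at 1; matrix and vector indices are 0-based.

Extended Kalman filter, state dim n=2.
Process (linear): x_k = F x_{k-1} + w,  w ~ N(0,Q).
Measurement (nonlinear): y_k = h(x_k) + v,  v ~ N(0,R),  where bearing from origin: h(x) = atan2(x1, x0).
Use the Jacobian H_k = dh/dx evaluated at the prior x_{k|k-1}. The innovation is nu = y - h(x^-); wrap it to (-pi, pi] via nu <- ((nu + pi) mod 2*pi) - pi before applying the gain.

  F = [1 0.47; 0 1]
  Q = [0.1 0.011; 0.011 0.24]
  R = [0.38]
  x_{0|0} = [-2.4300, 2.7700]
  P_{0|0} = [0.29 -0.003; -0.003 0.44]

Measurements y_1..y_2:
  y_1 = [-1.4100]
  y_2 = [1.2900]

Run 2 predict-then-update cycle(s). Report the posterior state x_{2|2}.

x_post = [-0.8134, 2.3937]

step 1: x^-=[-1.1281, 2.7700]  P^-=[0.4844 0.2148; 0.2148 0.6800]  H_jac=[-0.3097 -0.1261]  S=[0.4540]  K=[-0.3900; -0.3354]  nu=[2.9156]  x^+=[-2.2652, 1.7922]  P^+=[0.4153 0.1554; 0.1554 0.6289]
step 2: x^-=[-1.4229, 1.7922]  P^-=[0.8003 0.4620; 0.4620 0.8689]  H_jac=[-0.3422 -0.2717]  S=[0.6238]  K=[-0.6403; -0.6320]  nu=[-0.9518]  x^+=[-0.8134, 2.3937]  P^+=[0.5446 0.2096; 0.2096 0.6198]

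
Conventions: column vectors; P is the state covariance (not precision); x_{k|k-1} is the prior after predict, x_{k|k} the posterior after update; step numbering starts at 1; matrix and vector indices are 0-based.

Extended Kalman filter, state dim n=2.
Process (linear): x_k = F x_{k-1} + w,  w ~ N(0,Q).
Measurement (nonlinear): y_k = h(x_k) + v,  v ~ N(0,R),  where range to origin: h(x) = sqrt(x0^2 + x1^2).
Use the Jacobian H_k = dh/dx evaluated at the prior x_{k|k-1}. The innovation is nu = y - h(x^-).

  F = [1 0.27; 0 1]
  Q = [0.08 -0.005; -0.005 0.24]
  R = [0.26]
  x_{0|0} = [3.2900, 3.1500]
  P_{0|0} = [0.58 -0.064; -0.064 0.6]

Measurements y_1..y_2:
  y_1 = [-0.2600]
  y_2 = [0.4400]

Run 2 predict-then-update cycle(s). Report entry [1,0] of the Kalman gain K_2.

K[1,0] = 0.0714

step 1: x^-=[4.1405, 3.1500]  P^-=[0.6692 0.0930; 0.0930 0.8400]  H_jac=[0.7959 0.6055]  S=[1.0814]  K=[0.5445; 0.5387]  nu=[-5.4625]  x^+=[1.1659, 0.2071]  P^+=[0.3485 -0.2243; -0.2243 0.5261]
step 2: x^-=[1.2218, 0.2071]  P^-=[0.3458 -0.0872; -0.0872 0.7661]  H_jac=[0.9859 0.1671]  S=[0.5888]  K=[0.5543; 0.0714]  nu=[-0.7993]  x^+=[0.7788, 0.1500]  P^+=[0.1649 -0.1105; -0.1105 0.7631]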